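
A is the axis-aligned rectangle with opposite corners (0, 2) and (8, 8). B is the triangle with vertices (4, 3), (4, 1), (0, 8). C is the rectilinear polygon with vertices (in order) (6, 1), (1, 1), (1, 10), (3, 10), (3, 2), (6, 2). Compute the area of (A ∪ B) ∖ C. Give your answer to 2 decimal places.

|A ∪ B| = 48.2857.
|(A ∪ B) ∩ C| = 12.2857.
|(A ∪ B) ∖ C| = 48.2857 − 12.2857 = 36.00.

36.00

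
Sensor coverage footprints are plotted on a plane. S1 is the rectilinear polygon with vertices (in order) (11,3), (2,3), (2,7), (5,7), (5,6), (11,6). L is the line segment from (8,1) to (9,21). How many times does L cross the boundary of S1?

2

The segment meets the boundary at (8.25,6), (8.1,3).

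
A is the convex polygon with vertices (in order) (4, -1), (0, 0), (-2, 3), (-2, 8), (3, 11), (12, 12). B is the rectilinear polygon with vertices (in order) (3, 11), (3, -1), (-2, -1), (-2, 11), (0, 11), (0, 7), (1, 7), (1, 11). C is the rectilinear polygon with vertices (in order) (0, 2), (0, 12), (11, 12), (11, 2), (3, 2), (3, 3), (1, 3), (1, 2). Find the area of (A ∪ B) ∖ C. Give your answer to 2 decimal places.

|A ∪ B| = 118.875.
|(A ∪ B) ∩ C| = 77.4738.
|(A ∪ B) ∖ C| = 118.875 − 77.4738 = 41.40.

41.40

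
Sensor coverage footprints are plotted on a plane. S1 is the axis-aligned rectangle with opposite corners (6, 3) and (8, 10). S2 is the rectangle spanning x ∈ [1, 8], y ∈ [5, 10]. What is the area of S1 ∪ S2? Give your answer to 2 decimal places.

39.00

By inclusion–exclusion:
Individual areas: |S1| = 14, |S2| = 35.
|S1∩S2|: x∈[6,8], y∈[5,10] → 2·5 = 10.
|S1 ∪ S2| = 49 − 10 = 39.00.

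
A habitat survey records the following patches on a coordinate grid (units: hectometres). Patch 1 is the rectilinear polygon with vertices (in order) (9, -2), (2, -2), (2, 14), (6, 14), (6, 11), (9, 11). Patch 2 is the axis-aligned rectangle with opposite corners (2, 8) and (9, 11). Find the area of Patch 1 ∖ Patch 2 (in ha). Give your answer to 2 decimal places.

82.00

|Patch 1| = 103, |Patch 1∩Patch 2| = 21.
|Patch 1 ∖ Patch 2| = |Patch 1| − |Patch 1∩Patch 2| = 103 − 21 = 82.00.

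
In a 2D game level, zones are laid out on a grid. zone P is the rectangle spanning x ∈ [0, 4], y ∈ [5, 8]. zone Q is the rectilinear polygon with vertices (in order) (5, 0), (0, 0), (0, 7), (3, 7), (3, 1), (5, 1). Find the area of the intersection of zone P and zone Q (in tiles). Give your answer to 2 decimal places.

The intersection is the polygon with vertices (0,7), (3,7), (3,5), (0,5).
By the shoelace formula its area is 6.00.

6.00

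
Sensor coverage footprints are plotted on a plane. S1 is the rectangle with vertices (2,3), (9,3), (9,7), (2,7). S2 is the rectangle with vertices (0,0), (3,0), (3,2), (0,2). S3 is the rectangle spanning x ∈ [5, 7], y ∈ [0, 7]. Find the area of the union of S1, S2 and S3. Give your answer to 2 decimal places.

40.00

By inclusion–exclusion:
Individual areas: |S1| = 28, |S2| = 6, |S3| = 14.
|S1∩S2| = 0 (no overlap).
|S1∩S3|: x∈[5,7], y∈[3,7] → 2·4 = 8.
|S2∩S3| = 0 (no overlap).
|S1∩S2∩S3| = 0.
|S1 ∪ S2 ∪ S3| = 48 − 8 + 0 = 40.00.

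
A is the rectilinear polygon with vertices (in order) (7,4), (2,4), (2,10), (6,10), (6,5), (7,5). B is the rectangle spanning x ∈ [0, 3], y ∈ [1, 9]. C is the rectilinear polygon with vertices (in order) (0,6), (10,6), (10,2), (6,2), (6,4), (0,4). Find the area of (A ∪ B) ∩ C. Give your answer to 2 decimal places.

13.00

The region (A ∪ B) ∩ C is the polygon with vertices (0,6), (6,6), (6,5), (7,5), (7,4), (6,4), (3,4), (0,4).
By the shoelace formula its area is 13.00.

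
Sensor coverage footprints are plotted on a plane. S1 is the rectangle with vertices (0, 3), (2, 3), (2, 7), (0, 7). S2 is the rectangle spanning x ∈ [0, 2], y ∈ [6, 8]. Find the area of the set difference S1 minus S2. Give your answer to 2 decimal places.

|S1∩S2|: x∈[0,2], y∈[6,7] → 2·1 = 2.
|S1| = 8.
|S1 ∖ S2| = |S1| − |S1∩S2| = 8 − 2 = 6.00.

6.00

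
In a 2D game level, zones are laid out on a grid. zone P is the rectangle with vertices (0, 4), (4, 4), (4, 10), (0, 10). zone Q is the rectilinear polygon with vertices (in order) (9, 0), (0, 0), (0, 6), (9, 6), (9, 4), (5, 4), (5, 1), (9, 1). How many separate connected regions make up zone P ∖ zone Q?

1

zone P ∖ zone Q is a single connected region.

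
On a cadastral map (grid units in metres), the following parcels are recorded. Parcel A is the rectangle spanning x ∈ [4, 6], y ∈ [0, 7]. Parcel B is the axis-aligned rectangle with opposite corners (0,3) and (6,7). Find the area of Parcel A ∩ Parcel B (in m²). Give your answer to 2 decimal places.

8.00

|Parcel A∩Parcel B|: x∈[4,6], y∈[3,7] → 2·4 = 8.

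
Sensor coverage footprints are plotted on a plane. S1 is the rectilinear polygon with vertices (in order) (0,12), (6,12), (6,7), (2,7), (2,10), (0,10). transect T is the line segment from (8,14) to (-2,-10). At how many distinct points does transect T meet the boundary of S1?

2

The segment meets the boundary at (5.083,7), (6,9.2).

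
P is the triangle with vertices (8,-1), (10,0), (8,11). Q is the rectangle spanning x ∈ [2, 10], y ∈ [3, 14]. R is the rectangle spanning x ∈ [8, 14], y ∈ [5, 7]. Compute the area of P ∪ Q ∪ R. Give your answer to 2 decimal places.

102.18

By inclusion–exclusion:
Individual areas: |P| = 12, |Q| = 88, |R| = 12.
|P∩Q| = 5.8182.
|P∩R| = 1.8182.
|Q∩R|: x∈[8,10], y∈[5,7] → 2·2 = 4.
|P∩Q∩R| = 1.8182.
|P ∪ Q ∪ R| = 112 − 11.6364 + 1.8182 = 102.18.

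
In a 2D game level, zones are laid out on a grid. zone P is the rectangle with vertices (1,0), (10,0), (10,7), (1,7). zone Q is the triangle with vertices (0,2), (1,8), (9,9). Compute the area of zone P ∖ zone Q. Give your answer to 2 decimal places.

51.54

|zone P| = 63, |zone P∩zone Q| = 11.4603.
|zone P ∖ zone Q| = |zone P| − |zone P∩zone Q| = 63 − 11.4603 = 51.54.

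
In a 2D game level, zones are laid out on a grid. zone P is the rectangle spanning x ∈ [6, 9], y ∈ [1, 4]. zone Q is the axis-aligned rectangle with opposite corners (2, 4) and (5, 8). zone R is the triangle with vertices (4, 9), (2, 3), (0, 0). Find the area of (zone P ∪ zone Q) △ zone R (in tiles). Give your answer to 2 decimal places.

21.44

|zone P ∪ zone Q| = 21.
|(zone P ∪ zone Q) ∩ zone R| = 1.2778.
|(zone P ∪ zone Q) △ zone R| = 21 + 3 − 2.5556 = 21.44.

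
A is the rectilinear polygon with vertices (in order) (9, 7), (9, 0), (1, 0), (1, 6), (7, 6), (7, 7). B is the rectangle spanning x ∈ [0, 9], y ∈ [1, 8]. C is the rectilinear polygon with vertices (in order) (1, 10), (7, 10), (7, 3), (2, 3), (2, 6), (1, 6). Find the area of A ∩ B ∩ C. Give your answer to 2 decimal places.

15.00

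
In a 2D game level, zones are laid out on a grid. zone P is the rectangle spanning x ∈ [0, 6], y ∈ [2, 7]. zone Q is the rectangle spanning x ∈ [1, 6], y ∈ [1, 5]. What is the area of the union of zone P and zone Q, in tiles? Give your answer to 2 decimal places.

35.00

By inclusion–exclusion:
Individual areas: |zone P| = 30, |zone Q| = 20.
|zone P∩zone Q|: x∈[1,6], y∈[2,5] → 5·3 = 15.
|zone P ∪ zone Q| = 50 − 15 = 35.00.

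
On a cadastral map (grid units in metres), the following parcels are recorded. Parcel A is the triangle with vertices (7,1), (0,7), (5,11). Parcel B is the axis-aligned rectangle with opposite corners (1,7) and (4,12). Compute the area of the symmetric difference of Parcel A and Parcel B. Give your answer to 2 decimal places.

32.00

|Parcel A| = 29, |Parcel B| = 15, |Parcel A∩Parcel B| = 6.
|Parcel A △ Parcel B| = |Parcel A| + |Parcel B| − 2·|Parcel A∩Parcel B| = 29 + 15 − 12 = 32.00.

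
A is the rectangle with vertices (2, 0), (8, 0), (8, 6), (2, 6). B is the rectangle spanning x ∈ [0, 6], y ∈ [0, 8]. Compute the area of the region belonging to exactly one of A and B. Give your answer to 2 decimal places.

|A∩B|: x∈[2,6], y∈[0,6] → 4·6 = 24.
|A △ B| = |A| + |B| − 2·|A∩B| = 36 + 48 − 48 = 36.00.

36.00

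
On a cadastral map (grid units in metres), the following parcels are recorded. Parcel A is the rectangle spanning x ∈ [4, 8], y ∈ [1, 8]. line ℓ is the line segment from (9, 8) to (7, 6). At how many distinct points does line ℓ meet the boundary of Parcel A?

The segment meets the boundary at (8,7).

1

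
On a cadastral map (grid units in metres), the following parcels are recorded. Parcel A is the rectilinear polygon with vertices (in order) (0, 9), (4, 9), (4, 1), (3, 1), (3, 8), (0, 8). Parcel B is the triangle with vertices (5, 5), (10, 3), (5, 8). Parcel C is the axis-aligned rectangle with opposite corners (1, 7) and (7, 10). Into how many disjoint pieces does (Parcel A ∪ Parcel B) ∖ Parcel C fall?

3

(Parcel A ∪ Parcel B) ∖ Parcel C splits into 3 disjoint pieces (area 1, area 6, area 7).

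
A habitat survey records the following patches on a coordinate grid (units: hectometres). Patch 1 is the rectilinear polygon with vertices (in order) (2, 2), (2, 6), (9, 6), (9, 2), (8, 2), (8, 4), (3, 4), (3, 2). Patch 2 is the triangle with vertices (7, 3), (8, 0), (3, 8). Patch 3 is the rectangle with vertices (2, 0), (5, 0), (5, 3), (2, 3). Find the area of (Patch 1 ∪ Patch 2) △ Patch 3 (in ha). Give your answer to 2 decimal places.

|Patch 1 ∪ Patch 2| = 20.45.
|(Patch 1 ∪ Patch 2) ∩ Patch 3| = 1.
|(Patch 1 ∪ Patch 2) △ Patch 3| = 20.45 + 9 − 2 = 27.45.

27.45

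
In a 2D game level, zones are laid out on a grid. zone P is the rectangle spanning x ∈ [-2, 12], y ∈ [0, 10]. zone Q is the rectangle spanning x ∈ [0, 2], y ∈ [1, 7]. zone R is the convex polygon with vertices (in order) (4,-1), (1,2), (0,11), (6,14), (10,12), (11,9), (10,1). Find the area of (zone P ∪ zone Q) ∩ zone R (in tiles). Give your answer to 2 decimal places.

94.89

The region (zone P ∪ zone Q) ∩ zone R is the polygon with vertices (10.667,10), (11,9), (10,1), (7,0), (3,0), (1,2), (0.111,10).
By the shoelace formula its area is 94.89.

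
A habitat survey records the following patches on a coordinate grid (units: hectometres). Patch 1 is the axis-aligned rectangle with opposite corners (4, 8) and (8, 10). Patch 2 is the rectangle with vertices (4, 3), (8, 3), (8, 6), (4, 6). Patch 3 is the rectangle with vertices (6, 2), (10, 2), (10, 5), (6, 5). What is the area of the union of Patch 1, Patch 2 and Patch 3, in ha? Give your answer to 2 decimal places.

28.00

By inclusion–exclusion:
Individual areas: |Patch 1| = 8, |Patch 2| = 12, |Patch 3| = 12.
|Patch 1∩Patch 2| = 0 (no overlap).
|Patch 1∩Patch 3| = 0 (no overlap).
|Patch 2∩Patch 3|: x∈[6,8], y∈[3,5] → 2·2 = 4.
|Patch 1∩Patch 2∩Patch 3| = 0.
|Patch 1 ∪ Patch 2 ∪ Patch 3| = 32 − 4 + 0 = 28.00.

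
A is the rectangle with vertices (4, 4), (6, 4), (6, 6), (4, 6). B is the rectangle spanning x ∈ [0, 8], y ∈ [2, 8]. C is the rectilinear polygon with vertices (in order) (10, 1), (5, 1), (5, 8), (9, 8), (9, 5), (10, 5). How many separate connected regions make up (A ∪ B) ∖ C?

(A ∪ B) ∖ C is a single connected region.

1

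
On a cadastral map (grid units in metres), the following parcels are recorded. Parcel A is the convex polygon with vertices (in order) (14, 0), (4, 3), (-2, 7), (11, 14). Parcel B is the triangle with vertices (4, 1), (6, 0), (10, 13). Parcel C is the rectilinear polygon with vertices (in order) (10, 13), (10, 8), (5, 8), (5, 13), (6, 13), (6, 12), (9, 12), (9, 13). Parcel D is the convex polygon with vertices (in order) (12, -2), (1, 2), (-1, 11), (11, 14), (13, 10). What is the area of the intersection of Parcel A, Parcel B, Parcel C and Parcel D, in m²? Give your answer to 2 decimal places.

The intersection is the polygon with vertices (8.461,8), (7.5,8), (10,13).
By the shoelace formula its area is 2.40.

2.40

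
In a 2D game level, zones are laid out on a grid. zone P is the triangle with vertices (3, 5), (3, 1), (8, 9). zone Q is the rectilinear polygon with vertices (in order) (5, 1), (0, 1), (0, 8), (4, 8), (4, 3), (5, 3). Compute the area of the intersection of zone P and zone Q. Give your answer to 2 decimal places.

3.65

The intersection is the polygon with vertices (3,5), (4,5.8), (4,3), (4.25,3), (3,1).
By the shoelace formula its area is 3.65.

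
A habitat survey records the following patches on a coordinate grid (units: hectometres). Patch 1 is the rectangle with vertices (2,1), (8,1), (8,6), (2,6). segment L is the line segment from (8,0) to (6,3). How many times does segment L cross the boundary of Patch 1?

The segment meets the boundary at (7.333,1).

1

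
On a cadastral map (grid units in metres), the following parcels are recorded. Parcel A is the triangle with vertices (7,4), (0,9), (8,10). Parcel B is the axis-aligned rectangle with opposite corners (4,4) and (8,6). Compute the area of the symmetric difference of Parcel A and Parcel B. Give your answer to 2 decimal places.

|Parcel A| = 23.5, |Parcel B| = 8, |Parcel A∩Parcel B| = 3.1333.
|Parcel A △ Parcel B| = |Parcel A| + |Parcel B| − 2·|Parcel A∩Parcel B| = 23.5 + 8 − 6.2667 = 25.23.

25.23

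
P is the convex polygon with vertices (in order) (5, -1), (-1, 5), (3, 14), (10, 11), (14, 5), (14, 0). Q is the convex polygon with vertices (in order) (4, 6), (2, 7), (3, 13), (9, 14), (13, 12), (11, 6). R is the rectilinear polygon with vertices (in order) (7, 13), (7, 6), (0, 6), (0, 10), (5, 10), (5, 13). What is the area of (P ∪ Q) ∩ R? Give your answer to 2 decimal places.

32.32

The region (P ∪ Q) ∩ R is the polygon with vertices (1.222,10), (5,10), (5,13), (7,13), (7,6), (0,6), (0,7.25).
By the shoelace formula its area is 32.32.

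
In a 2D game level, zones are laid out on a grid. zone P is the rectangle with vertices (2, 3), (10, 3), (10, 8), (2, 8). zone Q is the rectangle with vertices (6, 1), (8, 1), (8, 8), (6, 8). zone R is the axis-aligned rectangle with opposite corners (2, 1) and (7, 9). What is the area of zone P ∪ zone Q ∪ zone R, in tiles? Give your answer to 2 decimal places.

57.00

By inclusion–exclusion:
Individual areas: |zone P| = 40, |zone Q| = 14, |zone R| = 40.
|zone P∩zone Q|: x∈[6,8], y∈[3,8] → 2·5 = 10.
|zone P∩zone R|: x∈[2,7], y∈[3,8] → 5·5 = 25.
|zone Q∩zone R|: x∈[6,7], y∈[1,8] → 1·7 = 7.
|zone P∩zone Q∩zone R| = 5.
|zone P ∪ zone Q ∪ zone R| = 94 − 42 + 5 = 57.00.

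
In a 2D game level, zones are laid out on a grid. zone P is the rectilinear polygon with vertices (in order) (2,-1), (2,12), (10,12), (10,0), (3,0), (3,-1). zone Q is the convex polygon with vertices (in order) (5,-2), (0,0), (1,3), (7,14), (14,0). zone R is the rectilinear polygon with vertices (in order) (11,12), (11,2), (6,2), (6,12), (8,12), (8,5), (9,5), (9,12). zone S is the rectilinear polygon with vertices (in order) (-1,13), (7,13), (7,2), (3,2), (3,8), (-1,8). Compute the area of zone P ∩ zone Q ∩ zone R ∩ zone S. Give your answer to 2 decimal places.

The intersection is the polygon with vertices (6,2), (6,12), (7,12), (7,2).
By the shoelace formula its area is 10.00.

10.00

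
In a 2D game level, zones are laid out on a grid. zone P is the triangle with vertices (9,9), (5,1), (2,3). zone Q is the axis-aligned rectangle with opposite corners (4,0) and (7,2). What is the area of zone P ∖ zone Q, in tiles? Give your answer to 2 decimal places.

|zone P| = 16, |zone P∩zone Q| = 0.9167.
|zone P ∖ zone Q| = |zone P| − |zone P∩zone Q| = 16 − 0.9167 = 15.08.

15.08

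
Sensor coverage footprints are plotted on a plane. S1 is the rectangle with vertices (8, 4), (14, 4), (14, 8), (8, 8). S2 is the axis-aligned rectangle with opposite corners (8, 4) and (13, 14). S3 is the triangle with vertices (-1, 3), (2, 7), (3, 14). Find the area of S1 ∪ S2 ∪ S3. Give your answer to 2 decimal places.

By inclusion–exclusion:
Individual areas: |S1| = 24, |S2| = 50, |S3| = 8.5.
|S1∩S2|: x∈[8,13], y∈[4,8] → 5·4 = 20.
|S1∩S3| = 0.
|S2∩S3| = 0.
|S1∩S2∩S3| = 0.
|S1 ∪ S2 ∪ S3| = 82.5 − 20 + 0 = 62.50.

62.50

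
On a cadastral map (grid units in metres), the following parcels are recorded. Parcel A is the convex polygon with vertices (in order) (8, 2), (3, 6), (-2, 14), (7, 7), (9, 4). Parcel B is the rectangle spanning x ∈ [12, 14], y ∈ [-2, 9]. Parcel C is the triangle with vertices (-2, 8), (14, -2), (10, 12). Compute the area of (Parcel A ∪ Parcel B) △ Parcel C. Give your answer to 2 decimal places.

83.78

|Parcel A ∪ Parcel B| = 54.5.
|(Parcel A ∪ Parcel B) ∩ Parcel C| = 31.3603.
|(Parcel A ∪ Parcel B) △ Parcel C| = 54.5 + 92 − 62.7207 = 83.78.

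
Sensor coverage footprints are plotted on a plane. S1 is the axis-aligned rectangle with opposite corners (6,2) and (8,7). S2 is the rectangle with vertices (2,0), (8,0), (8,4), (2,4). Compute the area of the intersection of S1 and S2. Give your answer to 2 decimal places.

4.00

|S1∩S2|: x∈[6,8], y∈[2,4] → 2·2 = 4.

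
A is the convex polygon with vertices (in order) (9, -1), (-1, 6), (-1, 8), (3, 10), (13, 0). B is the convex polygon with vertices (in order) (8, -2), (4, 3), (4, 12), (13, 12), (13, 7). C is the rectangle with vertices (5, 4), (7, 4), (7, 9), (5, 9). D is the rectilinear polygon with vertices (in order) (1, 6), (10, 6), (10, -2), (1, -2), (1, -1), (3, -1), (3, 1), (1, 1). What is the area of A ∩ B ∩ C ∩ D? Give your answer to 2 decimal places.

4.00

The intersection is the polygon with vertices (7,4), (5,4), (5,6), (7,6).
By the shoelace formula its area is 4.00.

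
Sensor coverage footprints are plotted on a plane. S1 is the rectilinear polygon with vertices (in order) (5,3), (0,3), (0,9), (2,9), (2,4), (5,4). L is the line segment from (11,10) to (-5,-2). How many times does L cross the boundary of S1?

The segment meets the boundary at (1.667,3), (3,4).

2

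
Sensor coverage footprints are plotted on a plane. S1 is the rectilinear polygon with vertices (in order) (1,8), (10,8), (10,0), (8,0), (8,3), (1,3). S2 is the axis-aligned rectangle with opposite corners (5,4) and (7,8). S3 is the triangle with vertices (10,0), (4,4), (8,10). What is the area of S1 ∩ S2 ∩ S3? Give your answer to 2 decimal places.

The intersection is the polygon with vertices (7,4), (5,4), (5,5.5), (6.667,8), (7,8).
By the shoelace formula its area is 5.92.

5.92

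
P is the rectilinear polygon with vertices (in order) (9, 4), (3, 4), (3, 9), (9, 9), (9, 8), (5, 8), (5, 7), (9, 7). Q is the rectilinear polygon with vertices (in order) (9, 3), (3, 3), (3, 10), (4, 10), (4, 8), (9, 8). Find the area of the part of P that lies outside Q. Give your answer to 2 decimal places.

5.00

|P| = 26, |P∩Q| = 21.
|P ∖ Q| = |P| − |P∩Q| = 26 − 21 = 5.00.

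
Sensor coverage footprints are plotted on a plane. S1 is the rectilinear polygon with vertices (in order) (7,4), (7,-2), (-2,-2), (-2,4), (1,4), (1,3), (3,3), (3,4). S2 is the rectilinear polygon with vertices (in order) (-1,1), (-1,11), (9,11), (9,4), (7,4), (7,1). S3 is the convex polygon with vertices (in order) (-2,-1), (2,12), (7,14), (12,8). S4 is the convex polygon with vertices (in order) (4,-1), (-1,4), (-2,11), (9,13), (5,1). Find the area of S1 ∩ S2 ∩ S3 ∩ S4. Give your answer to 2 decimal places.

6.88

The intersection is the polygon with vertices (-0.462,4), (1,4), (1,3), (3,3), (3,4), (5.778,4), (1.652,1.348), (-0.588,3.588).
By the shoelace formula its area is 6.88.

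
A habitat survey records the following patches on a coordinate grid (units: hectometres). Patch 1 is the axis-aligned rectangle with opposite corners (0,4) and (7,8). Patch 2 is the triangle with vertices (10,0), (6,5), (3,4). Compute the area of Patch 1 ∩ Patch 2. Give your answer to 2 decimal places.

The intersection is the polygon with vertices (3,4), (6,5), (6.8,4).
By the shoelace formula its area is 1.90.

1.90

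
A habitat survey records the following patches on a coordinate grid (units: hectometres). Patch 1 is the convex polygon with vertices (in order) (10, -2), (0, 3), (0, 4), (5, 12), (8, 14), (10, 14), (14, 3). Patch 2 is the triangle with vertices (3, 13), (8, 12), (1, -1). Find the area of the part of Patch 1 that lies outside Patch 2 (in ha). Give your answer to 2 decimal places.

106.42

|Patch 1| = 134, |Patch 1∩Patch 2| = 27.5772.
|Patch 1 ∖ Patch 2| = |Patch 1| − |Patch 1∩Patch 2| = 134 − 27.5772 = 106.42.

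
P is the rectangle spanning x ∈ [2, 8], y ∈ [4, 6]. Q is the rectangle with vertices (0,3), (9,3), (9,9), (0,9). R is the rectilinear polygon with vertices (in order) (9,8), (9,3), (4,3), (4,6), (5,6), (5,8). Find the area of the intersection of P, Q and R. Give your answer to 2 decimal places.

The intersection is the polygon with vertices (5,6), (8,6), (8,4), (4,4), (4,6).
By the shoelace formula its area is 8.00.

8.00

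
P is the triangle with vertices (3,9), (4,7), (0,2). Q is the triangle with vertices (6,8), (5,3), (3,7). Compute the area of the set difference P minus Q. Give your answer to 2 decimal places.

|P| = 6.5, |P∩Q| = 0.5275.
|P ∖ Q| = |P| − |P∩Q| = 6.5 − 0.5275 = 5.97.

5.97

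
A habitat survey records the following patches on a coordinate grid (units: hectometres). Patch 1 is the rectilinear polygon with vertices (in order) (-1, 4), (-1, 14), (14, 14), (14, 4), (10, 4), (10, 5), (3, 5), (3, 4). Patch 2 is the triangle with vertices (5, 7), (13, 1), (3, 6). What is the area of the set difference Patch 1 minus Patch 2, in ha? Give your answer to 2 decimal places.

138.33

|Patch 1| = 143, |Patch 1∩Patch 2| = 4.6667.
|Patch 1 ∖ Patch 2| = |Patch 1| − |Patch 1∩Patch 2| = 143 − 4.6667 = 138.33.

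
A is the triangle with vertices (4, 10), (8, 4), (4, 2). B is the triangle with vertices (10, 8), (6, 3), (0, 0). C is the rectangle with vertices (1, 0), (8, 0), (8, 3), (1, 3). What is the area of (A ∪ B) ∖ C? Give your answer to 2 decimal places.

|A ∪ B| = 20.1431.
|(A ∪ B) ∩ C| = 3.225.
|(A ∪ B) ∖ C| = 20.1431 − 3.225 = 16.92.

16.92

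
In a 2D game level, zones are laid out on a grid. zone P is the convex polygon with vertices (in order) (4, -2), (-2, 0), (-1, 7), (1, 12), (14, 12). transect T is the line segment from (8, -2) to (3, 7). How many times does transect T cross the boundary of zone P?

1

The segment meets the boundary at (6.25,1.15).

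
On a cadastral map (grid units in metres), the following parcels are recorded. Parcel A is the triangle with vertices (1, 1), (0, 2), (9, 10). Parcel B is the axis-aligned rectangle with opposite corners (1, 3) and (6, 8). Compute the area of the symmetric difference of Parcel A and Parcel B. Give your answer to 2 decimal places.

24.06

|Parcel A| = 8.5, |Parcel B| = 25, |Parcel A∩Parcel B| = 4.7222.
|Parcel A △ Parcel B| = |Parcel A| + |Parcel B| − 2·|Parcel A∩Parcel B| = 8.5 + 25 − 9.4444 = 24.06.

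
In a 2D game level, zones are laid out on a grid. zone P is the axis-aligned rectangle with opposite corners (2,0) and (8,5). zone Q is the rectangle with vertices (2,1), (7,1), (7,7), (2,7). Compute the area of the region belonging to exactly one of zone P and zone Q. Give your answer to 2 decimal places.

20.00

|zone P∩zone Q|: x∈[2,7], y∈[1,5] → 5·4 = 20.
|zone P △ zone Q| = |zone P| + |zone Q| − 2·|zone P∩zone Q| = 30 + 30 − 40 = 20.00.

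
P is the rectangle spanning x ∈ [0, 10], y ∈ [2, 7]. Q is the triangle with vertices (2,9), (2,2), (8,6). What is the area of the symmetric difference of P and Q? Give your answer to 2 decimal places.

37.00

|P| = 50, |Q| = 21, |P∩Q| = 17.
|P △ Q| = |P| + |Q| − 2·|P∩Q| = 50 + 21 − 34 = 37.00.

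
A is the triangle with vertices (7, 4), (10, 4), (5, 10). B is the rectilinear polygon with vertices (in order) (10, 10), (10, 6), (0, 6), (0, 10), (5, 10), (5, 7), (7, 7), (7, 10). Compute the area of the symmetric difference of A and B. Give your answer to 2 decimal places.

|A| = 9, |B| = 34, |A∩B| = 1.9.
|A △ B| = |A| + |B| − 2·|A∩B| = 9 + 34 − 3.8 = 39.20.

39.20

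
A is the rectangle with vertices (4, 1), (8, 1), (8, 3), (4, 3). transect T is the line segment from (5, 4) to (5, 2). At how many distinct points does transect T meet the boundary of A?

1

The segment meets the boundary at (5,3).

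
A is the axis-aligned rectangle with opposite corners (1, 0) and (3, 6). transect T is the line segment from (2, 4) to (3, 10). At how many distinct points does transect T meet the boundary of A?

1

The segment meets the boundary at (2.333,6).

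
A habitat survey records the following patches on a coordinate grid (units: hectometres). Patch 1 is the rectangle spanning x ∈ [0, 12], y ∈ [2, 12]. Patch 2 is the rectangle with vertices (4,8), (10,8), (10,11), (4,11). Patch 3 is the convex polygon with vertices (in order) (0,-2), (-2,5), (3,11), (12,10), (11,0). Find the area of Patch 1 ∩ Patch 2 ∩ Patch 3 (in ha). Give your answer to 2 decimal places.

The intersection is the polygon with vertices (4,10.889), (10,10.222), (10,8), (4,8).
By the shoelace formula its area is 15.33.

15.33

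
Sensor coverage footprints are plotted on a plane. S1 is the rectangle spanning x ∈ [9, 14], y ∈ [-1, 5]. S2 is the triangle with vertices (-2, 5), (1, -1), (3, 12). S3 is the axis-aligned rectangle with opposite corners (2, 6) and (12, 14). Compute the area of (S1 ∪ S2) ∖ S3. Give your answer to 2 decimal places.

52.97

|S1 ∪ S2| = 55.5.
|(S1 ∪ S2) ∩ S3| = 2.5308.
|(S1 ∪ S2) ∖ S3| = 55.5 − 2.5308 = 52.97.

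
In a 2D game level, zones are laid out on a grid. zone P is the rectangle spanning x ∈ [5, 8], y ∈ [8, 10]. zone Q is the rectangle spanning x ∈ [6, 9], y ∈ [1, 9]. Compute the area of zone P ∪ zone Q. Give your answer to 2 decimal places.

By inclusion–exclusion:
Individual areas: |zone P| = 6, |zone Q| = 24.
|zone P∩zone Q|: x∈[6,8], y∈[8,9] → 2·1 = 2.
|zone P ∪ zone Q| = 30 − 2 = 28.00.

28.00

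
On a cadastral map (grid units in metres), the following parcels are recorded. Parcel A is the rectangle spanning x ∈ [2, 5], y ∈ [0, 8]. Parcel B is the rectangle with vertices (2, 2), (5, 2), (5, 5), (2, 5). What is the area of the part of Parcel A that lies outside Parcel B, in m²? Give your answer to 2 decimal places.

15.00

|Parcel A∩Parcel B|: x∈[2,5], y∈[2,5] → 3·3 = 9.
|Parcel A| = 24.
|Parcel A ∖ Parcel B| = |Parcel A| − |Parcel A∩Parcel B| = 24 − 9 = 15.00.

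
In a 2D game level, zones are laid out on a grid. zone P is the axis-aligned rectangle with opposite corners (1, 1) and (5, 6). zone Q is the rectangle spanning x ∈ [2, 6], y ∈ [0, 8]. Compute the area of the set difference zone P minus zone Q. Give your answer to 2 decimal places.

|zone P∩zone Q|: x∈[2,5], y∈[1,6] → 3·5 = 15.
|zone P| = 20.
|zone P ∖ zone Q| = |zone P| − |zone P∩zone Q| = 20 − 15 = 5.00.

5.00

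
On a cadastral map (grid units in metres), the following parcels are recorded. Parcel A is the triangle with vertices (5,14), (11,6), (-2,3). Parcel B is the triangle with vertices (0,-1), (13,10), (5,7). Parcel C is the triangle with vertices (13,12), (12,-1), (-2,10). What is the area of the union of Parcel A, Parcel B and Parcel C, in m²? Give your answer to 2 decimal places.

124.52

By inclusion–exclusion:
Individual areas: |Parcel A| = 61, |Parcel B| = 24.5, |Parcel C| = 96.5.
|Parcel A∩Parcel B| = 12.7837.
|Parcel A∩Parcel C| = 40.8154.
|Parcel B∩Parcel C| = 15.8871.
|Parcel A∩Parcel B∩Parcel C| = 12.0105.
|Parcel A ∪ Parcel B ∪ Parcel C| = 182 − 69.4862 + 12.0105 = 124.52.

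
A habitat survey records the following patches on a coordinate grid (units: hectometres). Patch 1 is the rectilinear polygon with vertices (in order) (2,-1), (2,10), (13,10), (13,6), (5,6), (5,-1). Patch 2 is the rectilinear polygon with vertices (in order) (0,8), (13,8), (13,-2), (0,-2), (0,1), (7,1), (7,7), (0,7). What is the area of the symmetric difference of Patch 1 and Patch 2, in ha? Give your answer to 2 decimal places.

107.00

|Patch 1| = 65, |Patch 2| = 88, |Patch 1∩Patch 2| = 23.
|Patch 1 △ Patch 2| = |Patch 1| + |Patch 2| − 2·|Patch 1∩Patch 2| = 65 + 88 − 46 = 107.00.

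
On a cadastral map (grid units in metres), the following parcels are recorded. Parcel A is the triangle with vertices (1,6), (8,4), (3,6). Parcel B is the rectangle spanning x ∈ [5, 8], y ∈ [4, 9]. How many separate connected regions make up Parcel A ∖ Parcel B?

1

Parcel A ∖ Parcel B is a single connected region.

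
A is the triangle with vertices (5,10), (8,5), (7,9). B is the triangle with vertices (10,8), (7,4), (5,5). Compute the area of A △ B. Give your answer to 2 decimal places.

8.29

|A| = 3.5, |B| = 5.5, |A∩B| = 0.3544.
|A △ B| = |A| + |B| − 2·|A∩B| = 3.5 + 5.5 − 0.7089 = 8.29.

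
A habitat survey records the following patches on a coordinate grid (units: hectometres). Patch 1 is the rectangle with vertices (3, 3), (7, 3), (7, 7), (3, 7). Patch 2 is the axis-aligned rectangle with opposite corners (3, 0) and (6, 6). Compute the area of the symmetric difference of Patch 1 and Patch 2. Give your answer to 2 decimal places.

|Patch 1∩Patch 2|: x∈[3,6], y∈[3,6] → 3·3 = 9.
|Patch 1 △ Patch 2| = |Patch 1| + |Patch 2| − 2·|Patch 1∩Patch 2| = 16 + 18 − 18 = 16.00.

16.00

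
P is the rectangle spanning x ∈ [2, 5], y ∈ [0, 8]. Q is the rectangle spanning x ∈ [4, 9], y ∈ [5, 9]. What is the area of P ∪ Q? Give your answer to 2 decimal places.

41.00

By inclusion–exclusion:
Individual areas: |P| = 24, |Q| = 20.
|P∩Q|: x∈[4,5], y∈[5,8] → 1·3 = 3.
|P ∪ Q| = 44 − 3 = 41.00.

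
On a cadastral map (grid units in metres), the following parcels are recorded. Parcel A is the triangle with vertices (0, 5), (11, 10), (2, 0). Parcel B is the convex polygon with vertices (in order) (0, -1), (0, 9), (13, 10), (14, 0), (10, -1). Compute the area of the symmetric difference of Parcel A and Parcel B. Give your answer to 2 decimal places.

|Parcel A| = 32.5, |Parcel B| = 140.5, |Parcel A∩Parcel B| = 32.4801.
|Parcel A △ Parcel B| = |Parcel A| + |Parcel B| − 2·|Parcel A∩Parcel B| = 32.5 + 140.5 − 64.9602 = 108.04.

108.04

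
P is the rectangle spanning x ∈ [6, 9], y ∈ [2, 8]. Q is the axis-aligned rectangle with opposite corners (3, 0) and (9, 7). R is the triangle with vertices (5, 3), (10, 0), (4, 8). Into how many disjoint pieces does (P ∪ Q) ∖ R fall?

(P ∪ Q) ∖ R splits into 2 disjoint pieces (area 15.0417, area 19.6).

2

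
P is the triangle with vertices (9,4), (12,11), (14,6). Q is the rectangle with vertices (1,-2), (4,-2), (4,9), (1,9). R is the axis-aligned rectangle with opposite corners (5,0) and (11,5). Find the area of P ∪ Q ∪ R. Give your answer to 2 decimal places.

76.51

By inclusion–exclusion:
Individual areas: |P| = 14.5, |Q| = 33, |R| = 30.
|P∩Q| = 0.
|P∩R| = 0.9857.
|Q∩R| = 0 (no overlap).
|P∩Q∩R| = 0.
|P ∪ Q ∪ R| = 77.5 − 0.9857 + 0 = 76.51.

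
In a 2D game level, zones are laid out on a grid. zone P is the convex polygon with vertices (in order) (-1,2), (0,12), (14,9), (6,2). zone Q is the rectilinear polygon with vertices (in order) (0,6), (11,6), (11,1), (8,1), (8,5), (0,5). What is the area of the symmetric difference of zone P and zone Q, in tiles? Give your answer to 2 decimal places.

|zone P| = 96, |zone Q| = 23, |zone P∩zone Q| = 10.8929.
|zone P △ zone Q| = |zone P| + |zone Q| − 2·|zone P∩zone Q| = 96 + 23 − 21.7857 = 97.21.

97.21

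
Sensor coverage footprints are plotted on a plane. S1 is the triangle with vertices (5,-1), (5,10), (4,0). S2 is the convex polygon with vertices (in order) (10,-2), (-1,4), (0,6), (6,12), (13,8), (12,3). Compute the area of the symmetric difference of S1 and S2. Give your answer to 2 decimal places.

108.85

|S1| = 5.5, |S2| = 111.5, |S1∩S2| = 4.0768.
|S1 △ S2| = |S1| + |S2| − 2·|S1∩S2| = 5.5 + 111.5 − 8.1536 = 108.85.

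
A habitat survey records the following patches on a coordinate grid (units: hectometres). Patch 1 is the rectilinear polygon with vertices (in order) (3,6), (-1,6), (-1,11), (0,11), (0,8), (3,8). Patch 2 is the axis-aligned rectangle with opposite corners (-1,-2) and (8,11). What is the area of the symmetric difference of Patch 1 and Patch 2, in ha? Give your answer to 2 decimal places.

106.00

|Patch 1| = 11, |Patch 2| = 117, |Patch 1∩Patch 2| = 11.
|Patch 1 △ Patch 2| = |Patch 1| + |Patch 2| − 2·|Patch 1∩Patch 2| = 11 + 117 − 22 = 106.00.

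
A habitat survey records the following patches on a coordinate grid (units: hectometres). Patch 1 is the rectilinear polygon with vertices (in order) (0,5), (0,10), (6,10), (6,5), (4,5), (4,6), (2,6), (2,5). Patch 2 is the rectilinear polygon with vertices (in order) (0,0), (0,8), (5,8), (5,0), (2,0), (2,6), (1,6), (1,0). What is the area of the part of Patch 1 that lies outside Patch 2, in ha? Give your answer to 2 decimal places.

16.00

|Patch 1| = 28, |Patch 1∩Patch 2| = 12.
|Patch 1 ∖ Patch 2| = |Patch 1| − |Patch 1∩Patch 2| = 28 − 12 = 16.00.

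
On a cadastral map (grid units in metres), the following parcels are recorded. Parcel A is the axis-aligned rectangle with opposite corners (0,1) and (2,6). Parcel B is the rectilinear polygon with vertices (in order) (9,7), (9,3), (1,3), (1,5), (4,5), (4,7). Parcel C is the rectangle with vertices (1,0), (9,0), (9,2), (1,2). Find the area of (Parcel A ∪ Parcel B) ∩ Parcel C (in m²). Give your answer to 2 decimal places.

The region (Parcel A ∪ Parcel B) ∩ Parcel C is the polygon with vertices (1,1), (1,2), (2,2), (2,1).
By the shoelace formula its area is 1.00.

1.00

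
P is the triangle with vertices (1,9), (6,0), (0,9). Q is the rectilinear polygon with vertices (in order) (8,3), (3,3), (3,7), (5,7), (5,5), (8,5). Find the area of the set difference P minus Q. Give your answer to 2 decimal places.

3.65

|P| = 4.5, |P∩Q| = 0.85.
|P ∖ Q| = |P| − |P∩Q| = 4.5 − 0.85 = 3.65.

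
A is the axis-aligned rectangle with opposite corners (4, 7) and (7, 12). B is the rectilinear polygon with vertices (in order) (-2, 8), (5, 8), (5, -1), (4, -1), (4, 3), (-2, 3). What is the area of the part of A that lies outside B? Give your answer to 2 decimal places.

|A| = 15, |A∩B| = 1.
|A ∖ B| = |A| − |A∩B| = 15 − 1 = 14.00.

14.00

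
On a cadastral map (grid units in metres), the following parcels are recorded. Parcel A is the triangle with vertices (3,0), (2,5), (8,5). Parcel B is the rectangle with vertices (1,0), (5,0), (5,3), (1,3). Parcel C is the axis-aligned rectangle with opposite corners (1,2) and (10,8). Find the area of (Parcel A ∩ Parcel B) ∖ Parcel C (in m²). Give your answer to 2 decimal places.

|Parcel A ∩ Parcel B| = 4.9.
|(Parcel A ∩ Parcel B) ∩ Parcel C| = 2.5.
|(Parcel A ∩ Parcel B) ∖ Parcel C| = 4.9 − 2.5 = 2.40.

2.40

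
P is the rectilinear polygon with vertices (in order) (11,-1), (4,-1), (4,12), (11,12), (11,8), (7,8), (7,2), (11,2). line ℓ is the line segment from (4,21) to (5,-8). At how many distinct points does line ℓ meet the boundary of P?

The segment meets the boundary at (4.759,-1), (4.31,12).

2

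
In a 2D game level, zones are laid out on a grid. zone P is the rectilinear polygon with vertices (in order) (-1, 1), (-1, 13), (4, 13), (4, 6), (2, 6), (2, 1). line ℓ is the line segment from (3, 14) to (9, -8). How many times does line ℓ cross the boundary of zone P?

2

The segment meets the boundary at (4,10.333), (3.273,13).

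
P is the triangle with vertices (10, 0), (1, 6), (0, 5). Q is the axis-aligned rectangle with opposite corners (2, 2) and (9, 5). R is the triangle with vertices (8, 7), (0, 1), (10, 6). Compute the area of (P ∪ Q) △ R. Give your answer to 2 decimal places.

24.58

|P ∪ Q| = 24.25.
|(P ∪ Q) ∩ R| = 4.8333.
|(P ∪ Q) △ R| = 24.25 + 10 − 9.6667 = 24.58.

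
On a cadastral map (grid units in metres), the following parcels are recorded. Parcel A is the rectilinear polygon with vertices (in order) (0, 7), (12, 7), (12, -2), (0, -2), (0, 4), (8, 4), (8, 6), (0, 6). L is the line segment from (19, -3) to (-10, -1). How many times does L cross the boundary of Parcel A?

2

The segment meets the boundary at (4.5,-2), (0,-1.69).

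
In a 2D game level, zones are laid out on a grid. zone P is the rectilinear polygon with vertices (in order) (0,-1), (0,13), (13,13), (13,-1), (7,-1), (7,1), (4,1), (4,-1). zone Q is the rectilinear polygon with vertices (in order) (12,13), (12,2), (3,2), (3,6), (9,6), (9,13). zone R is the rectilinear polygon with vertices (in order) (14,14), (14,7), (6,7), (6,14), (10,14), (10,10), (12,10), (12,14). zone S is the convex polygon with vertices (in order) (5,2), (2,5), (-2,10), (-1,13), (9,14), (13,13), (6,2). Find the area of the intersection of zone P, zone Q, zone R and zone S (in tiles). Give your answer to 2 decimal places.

6.41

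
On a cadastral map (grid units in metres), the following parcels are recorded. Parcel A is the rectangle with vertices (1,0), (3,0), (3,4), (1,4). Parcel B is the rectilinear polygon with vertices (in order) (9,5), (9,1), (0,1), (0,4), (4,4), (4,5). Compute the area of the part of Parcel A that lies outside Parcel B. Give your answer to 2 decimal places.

2.00

|Parcel A| = 8, |Parcel A∩Parcel B| = 6.
|Parcel A ∖ Parcel B| = |Parcel A| − |Parcel A∩Parcel B| = 8 − 6 = 2.00.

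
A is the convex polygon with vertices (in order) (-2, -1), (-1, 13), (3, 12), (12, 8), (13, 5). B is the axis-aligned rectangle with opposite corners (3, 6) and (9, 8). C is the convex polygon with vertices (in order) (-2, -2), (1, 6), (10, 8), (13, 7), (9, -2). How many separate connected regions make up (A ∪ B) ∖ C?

2

(A ∪ B) ∖ C splits into 2 disjoint pieces (area 61.5294, area 0.7001).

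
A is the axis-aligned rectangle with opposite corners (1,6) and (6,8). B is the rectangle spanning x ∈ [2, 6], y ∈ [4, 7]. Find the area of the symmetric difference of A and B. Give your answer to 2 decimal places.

|A∩B|: x∈[2,6], y∈[6,7] → 4·1 = 4.
|A △ B| = |A| + |B| − 2·|A∩B| = 10 + 12 − 8 = 14.00.

14.00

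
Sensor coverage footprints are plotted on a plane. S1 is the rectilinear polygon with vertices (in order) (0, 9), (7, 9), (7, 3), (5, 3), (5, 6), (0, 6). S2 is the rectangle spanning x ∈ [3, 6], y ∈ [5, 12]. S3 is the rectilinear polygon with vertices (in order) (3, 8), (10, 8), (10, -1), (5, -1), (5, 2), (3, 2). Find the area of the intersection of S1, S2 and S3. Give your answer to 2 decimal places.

The intersection is the polygon with vertices (6,5), (5,5), (5,6), (3,6), (3,8), (6,8).
By the shoelace formula its area is 7.00.

7.00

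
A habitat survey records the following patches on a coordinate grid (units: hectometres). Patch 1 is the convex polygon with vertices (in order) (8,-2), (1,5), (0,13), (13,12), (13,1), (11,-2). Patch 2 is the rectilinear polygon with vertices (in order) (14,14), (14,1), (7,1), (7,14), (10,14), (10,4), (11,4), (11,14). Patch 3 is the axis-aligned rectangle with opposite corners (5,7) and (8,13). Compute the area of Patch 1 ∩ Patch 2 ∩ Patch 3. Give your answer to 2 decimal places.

The intersection is the polygon with vertices (7,12.461), (8,12.385), (8,7), (7,7).
By the shoelace formula its area is 5.42.

5.42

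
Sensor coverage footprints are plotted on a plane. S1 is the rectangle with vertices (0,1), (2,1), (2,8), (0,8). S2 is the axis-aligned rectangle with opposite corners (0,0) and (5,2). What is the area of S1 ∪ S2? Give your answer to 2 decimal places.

22.00

By inclusion–exclusion:
Individual areas: |S1| = 14, |S2| = 10.
|S1∩S2|: x∈[0,2], y∈[1,2] → 2·1 = 2.
|S1 ∪ S2| = 24 − 2 = 22.00.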